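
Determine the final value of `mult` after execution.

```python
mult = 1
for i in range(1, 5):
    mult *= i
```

Let's trace through this code step by step.

Initialize: mult = 1
Entering loop: for i in range(1, 5):

After execution: mult = 24
24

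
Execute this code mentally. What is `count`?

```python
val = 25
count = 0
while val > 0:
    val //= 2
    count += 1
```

Let's trace through this code step by step.

Initialize: val = 25
Initialize: count = 0
Entering loop: while val > 0:

After execution: count = 5
5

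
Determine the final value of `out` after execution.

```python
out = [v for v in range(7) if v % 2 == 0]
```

Let's trace through this code step by step.

Initialize: out = [v for v in range(7) if v % 2 == 0]

After execution: out = [0, 2, 4, 6]
[0, 2, 4, 6]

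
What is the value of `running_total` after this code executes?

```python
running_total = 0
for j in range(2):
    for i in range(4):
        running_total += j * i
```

Let's trace through this code step by step.

Initialize: running_total = 0
Entering loop: for j in range(2):

After execution: running_total = 6
6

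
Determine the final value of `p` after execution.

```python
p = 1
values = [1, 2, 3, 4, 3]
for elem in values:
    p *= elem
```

Let's trace through this code step by step.

Initialize: p = 1
Initialize: values = [1, 2, 3, 4, 3]
Entering loop: for elem in values:

After execution: p = 72
72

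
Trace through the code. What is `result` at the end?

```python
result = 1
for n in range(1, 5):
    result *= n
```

Let's trace through this code step by step.

Initialize: result = 1
Entering loop: for n in range(1, 5):

After execution: result = 24
24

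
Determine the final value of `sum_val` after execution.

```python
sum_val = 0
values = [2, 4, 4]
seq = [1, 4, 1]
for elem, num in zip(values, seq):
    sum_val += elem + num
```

Let's trace through this code step by step.

Initialize: sum_val = 0
Initialize: values = [2, 4, 4]
Initialize: seq = [1, 4, 1]
Entering loop: for elem, num in zip(values, seq):

After execution: sum_val = 16
16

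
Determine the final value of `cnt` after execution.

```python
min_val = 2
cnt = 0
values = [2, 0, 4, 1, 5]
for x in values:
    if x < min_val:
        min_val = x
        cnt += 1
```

Let's trace through this code step by step.

Initialize: min_val = 2
Initialize: cnt = 0
Initialize: values = [2, 0, 4, 1, 5]
Entering loop: for x in values:

After execution: cnt = 1
1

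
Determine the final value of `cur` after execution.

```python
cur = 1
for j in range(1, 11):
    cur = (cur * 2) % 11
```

Let's trace through this code step by step.

Initialize: cur = 1
Entering loop: for j in range(1, 11):

After execution: cur = 1
1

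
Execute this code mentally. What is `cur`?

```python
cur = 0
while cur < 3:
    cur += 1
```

Let's trace through this code step by step.

Initialize: cur = 0
Entering loop: while cur < 3:

After execution: cur = 3
3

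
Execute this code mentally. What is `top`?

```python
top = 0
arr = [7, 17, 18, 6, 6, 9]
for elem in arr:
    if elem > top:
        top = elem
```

Let's trace through this code step by step.

Initialize: top = 0
Initialize: arr = [7, 17, 18, 6, 6, 9]
Entering loop: for elem in arr:

After execution: top = 18
18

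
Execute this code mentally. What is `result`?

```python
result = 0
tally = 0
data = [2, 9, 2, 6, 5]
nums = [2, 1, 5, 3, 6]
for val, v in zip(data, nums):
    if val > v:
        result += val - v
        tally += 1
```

Let's trace through this code step by step.

Initialize: result = 0
Initialize: tally = 0
Initialize: data = [2, 9, 2, 6, 5]
Initialize: nums = [2, 1, 5, 3, 6]
Entering loop: for val, v in zip(data, nums):

After execution: result = 11
11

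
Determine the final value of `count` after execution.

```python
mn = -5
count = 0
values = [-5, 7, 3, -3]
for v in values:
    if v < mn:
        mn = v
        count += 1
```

Let's trace through this code step by step.

Initialize: mn = -5
Initialize: count = 0
Initialize: values = [-5, 7, 3, -3]
Entering loop: for v in values:

After execution: count = 0
0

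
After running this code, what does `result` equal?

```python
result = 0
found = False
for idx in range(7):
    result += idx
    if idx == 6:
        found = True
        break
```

Let's trace through this code step by step.

Initialize: result = 0
Initialize: found = False
Entering loop: for idx in range(7):

After execution: result = 21
21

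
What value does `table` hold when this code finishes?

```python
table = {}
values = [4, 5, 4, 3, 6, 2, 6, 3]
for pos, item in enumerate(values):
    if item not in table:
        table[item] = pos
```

Let's trace through this code step by step.

Initialize: table = {}
Initialize: values = [4, 5, 4, 3, 6, 2, 6, 3]
Entering loop: for pos, item in enumerate(values):

After execution: table = {4: 0, 5: 1, 3: 3, 6: 4, 2: 5}
{4: 0, 5: 1, 3: 3, 6: 4, 2: 5}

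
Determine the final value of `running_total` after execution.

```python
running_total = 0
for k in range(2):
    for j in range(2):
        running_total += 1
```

Let's trace through this code step by step.

Initialize: running_total = 0
Entering loop: for k in range(2):

After execution: running_total = 4
4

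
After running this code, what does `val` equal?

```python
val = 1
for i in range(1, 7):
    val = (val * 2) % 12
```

Let's trace through this code step by step.

Initialize: val = 1
Entering loop: for i in range(1, 7):

After execution: val = 4
4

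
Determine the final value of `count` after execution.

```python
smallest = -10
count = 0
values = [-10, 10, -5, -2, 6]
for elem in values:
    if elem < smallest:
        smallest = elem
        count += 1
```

Let's trace through this code step by step.

Initialize: smallest = -10
Initialize: count = 0
Initialize: values = [-10, 10, -5, -2, 6]
Entering loop: for elem in values:

After execution: count = 0
0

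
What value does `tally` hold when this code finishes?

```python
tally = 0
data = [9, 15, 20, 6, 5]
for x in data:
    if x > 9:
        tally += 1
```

Let's trace through this code step by step.

Initialize: tally = 0
Initialize: data = [9, 15, 20, 6, 5]
Entering loop: for x in data:

After execution: tally = 2
2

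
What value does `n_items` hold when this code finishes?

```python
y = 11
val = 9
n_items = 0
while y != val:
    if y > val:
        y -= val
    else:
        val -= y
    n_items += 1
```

Let's trace through this code step by step.

Initialize: y = 11
Initialize: val = 9
Initialize: n_items = 0
Entering loop: while y != val:

After execution: n_items = 6
6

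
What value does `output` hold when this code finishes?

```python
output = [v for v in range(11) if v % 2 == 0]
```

Let's trace through this code step by step.

Initialize: output = [v for v in range(11) if v % 2 == 0]

After execution: output = [0, 2, 4, 6, 8, 10]
[0, 2, 4, 6, 8, 10]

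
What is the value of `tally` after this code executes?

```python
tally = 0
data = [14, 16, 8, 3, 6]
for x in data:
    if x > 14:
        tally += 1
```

Let's trace through this code step by step.

Initialize: tally = 0
Initialize: data = [14, 16, 8, 3, 6]
Entering loop: for x in data:

After execution: tally = 1
1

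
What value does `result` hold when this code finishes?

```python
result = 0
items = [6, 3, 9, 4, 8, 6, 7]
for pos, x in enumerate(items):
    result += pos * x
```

Let's trace through this code step by step.

Initialize: result = 0
Initialize: items = [6, 3, 9, 4, 8, 6, 7]
Entering loop: for pos, x in enumerate(items):

After execution: result = 137
137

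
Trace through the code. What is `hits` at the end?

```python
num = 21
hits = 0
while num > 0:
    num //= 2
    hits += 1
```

Let's trace through this code step by step.

Initialize: num = 21
Initialize: hits = 0
Entering loop: while num > 0:

After execution: hits = 5
5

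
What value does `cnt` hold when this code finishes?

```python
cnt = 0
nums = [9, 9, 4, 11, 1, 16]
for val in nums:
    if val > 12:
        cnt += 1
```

Let's trace through this code step by step.

Initialize: cnt = 0
Initialize: nums = [9, 9, 4, 11, 1, 16]
Entering loop: for val in nums:

After execution: cnt = 1
1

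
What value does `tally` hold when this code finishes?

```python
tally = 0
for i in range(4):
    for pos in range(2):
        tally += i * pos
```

Let's trace through this code step by step.

Initialize: tally = 0
Entering loop: for i in range(4):

After execution: tally = 6
6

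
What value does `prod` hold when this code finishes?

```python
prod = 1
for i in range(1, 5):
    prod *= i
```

Let's trace through this code step by step.

Initialize: prod = 1
Entering loop: for i in range(1, 5):

After execution: prod = 24
24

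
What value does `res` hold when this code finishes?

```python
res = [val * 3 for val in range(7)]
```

Let's trace through this code step by step.

Initialize: res = [val * 3 for val in range(7)]

After execution: res = [0, 3, 6, 9, 12, 15, 18]
[0, 3, 6, 9, 12, 15, 18]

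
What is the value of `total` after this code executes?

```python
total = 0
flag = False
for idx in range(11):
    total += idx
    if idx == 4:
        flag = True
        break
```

Let's trace through this code step by step.

Initialize: total = 0
Initialize: flag = False
Entering loop: for idx in range(11):

After execution: total = 10
10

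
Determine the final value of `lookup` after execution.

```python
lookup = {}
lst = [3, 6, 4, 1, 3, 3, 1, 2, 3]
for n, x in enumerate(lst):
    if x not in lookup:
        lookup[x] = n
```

Let's trace through this code step by step.

Initialize: lookup = {}
Initialize: lst = [3, 6, 4, 1, 3, 3, 1, 2, 3]
Entering loop: for n, x in enumerate(lst):

After execution: lookup = {3: 0, 6: 1, 4: 2, 1: 3, 2: 7}
{3: 0, 6: 1, 4: 2, 1: 3, 2: 7}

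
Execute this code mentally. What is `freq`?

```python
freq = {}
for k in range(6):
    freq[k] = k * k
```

Let's trace through this code step by step.

Initialize: freq = {}
Entering loop: for k in range(6):

After execution: freq = {0: 0, 1: 1, 2: 4, 3: 9, 4: 16, 5: 25}
{0: 0, 1: 1, 2: 4, 3: 9, 4: 16, 5: 25}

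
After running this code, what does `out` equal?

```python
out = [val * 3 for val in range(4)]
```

Let's trace through this code step by step.

Initialize: out = [val * 3 for val in range(4)]

After execution: out = [0, 3, 6, 9]
[0, 3, 6, 9]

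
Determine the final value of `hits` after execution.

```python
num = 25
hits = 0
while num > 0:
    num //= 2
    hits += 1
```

Let's trace through this code step by step.

Initialize: num = 25
Initialize: hits = 0
Entering loop: while num > 0:

After execution: hits = 5
5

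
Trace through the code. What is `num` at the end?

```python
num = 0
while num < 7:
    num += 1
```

Let's trace through this code step by step.

Initialize: num = 0
Entering loop: while num < 7:

After execution: num = 7
7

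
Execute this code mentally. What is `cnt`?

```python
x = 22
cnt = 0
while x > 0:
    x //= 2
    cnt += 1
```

Let's trace through this code step by step.

Initialize: x = 22
Initialize: cnt = 0
Entering loop: while x > 0:

After execution: cnt = 5
5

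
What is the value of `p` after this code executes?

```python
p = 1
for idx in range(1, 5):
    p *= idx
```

Let's trace through this code step by step.

Initialize: p = 1
Entering loop: for idx in range(1, 5):

After execution: p = 24
24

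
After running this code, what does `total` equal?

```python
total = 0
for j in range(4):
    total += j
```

Let's trace through this code step by step.

Initialize: total = 0
Entering loop: for j in range(4):

After execution: total = 6
6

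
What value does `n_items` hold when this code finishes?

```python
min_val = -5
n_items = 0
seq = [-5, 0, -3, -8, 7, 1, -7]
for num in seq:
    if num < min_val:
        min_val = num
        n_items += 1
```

Let's trace through this code step by step.

Initialize: min_val = -5
Initialize: n_items = 0
Initialize: seq = [-5, 0, -3, -8, 7, 1, -7]
Entering loop: for num in seq:

After execution: n_items = 1
1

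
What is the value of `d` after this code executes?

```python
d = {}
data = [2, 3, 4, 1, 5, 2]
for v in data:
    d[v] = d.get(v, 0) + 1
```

Let's trace through this code step by step.

Initialize: d = {}
Initialize: data = [2, 3, 4, 1, 5, 2]
Entering loop: for v in data:

After execution: d = {2: 2, 3: 1, 4: 1, 1: 1, 5: 1}
{2: 2, 3: 1, 4: 1, 1: 1, 5: 1}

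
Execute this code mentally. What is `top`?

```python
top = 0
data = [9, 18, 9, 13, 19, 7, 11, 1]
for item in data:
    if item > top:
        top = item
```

Let's trace through this code step by step.

Initialize: top = 0
Initialize: data = [9, 18, 9, 13, 19, 7, 11, 1]
Entering loop: for item in data:

After execution: top = 19
19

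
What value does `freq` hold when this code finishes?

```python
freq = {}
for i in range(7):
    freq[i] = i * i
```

Let's trace through this code step by step.

Initialize: freq = {}
Entering loop: for i in range(7):

After execution: freq = {0: 0, 1: 1, 2: 4, 3: 9, 4: 16, 5: 25, 6: 36}
{0: 0, 1: 1, 2: 4, 3: 9, 4: 16, 5: 25, 6: 36}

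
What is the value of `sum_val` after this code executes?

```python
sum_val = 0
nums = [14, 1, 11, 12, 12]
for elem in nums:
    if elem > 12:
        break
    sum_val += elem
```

Let's trace through this code step by step.

Initialize: sum_val = 0
Initialize: nums = [14, 1, 11, 12, 12]
Entering loop: for elem in nums:

After execution: sum_val = 0
0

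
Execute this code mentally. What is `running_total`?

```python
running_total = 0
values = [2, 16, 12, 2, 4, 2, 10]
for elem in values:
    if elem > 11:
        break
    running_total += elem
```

Let's trace through this code step by step.

Initialize: running_total = 0
Initialize: values = [2, 16, 12, 2, 4, 2, 10]
Entering loop: for elem in values:

After execution: running_total = 2
2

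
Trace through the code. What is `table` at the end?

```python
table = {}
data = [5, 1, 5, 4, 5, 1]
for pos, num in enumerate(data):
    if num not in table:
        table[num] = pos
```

Let's trace through this code step by step.

Initialize: table = {}
Initialize: data = [5, 1, 5, 4, 5, 1]
Entering loop: for pos, num in enumerate(data):

After execution: table = {5: 0, 1: 1, 4: 3}
{5: 0, 1: 1, 4: 3}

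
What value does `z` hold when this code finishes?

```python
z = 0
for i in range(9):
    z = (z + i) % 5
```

Let's trace through this code step by step.

Initialize: z = 0
Entering loop: for i in range(9):

After execution: z = 1
1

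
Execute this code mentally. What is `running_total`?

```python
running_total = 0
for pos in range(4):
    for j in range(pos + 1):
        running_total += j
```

Let's trace through this code step by step.

Initialize: running_total = 0
Entering loop: for pos in range(4):

After execution: running_total = 10
10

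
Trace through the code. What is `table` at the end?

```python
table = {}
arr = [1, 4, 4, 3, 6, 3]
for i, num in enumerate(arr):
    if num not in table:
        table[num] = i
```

Let's trace through this code step by step.

Initialize: table = {}
Initialize: arr = [1, 4, 4, 3, 6, 3]
Entering loop: for i, num in enumerate(arr):

After execution: table = {1: 0, 4: 1, 3: 3, 6: 4}
{1: 0, 4: 1, 3: 3, 6: 4}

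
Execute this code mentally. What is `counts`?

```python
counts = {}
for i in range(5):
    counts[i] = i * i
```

Let's trace through this code step by step.

Initialize: counts = {}
Entering loop: for i in range(5):

After execution: counts = {0: 0, 1: 1, 2: 4, 3: 9, 4: 16}
{0: 0, 1: 1, 2: 4, 3: 9, 4: 16}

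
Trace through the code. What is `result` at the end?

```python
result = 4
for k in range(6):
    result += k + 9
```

Let's trace through this code step by step.

Initialize: result = 4
Entering loop: for k in range(6):

After execution: result = 73
73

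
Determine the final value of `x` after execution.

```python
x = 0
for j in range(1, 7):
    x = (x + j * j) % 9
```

Let's trace through this code step by step.

Initialize: x = 0
Entering loop: for j in range(1, 7):

After execution: x = 1
1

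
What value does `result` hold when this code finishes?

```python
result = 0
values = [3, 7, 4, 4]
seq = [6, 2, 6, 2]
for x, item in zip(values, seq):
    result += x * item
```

Let's trace through this code step by step.

Initialize: result = 0
Initialize: values = [3, 7, 4, 4]
Initialize: seq = [6, 2, 6, 2]
Entering loop: for x, item in zip(values, seq):

After execution: result = 64
64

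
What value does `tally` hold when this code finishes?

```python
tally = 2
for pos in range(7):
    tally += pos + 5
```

Let's trace through this code step by step.

Initialize: tally = 2
Entering loop: for pos in range(7):

After execution: tally = 58
58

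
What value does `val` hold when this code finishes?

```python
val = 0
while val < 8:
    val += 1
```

Let's trace through this code step by step.

Initialize: val = 0
Entering loop: while val < 8:

After execution: val = 8
8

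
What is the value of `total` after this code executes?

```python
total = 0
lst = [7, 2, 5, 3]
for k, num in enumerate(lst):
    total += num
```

Let's trace through this code step by step.

Initialize: total = 0
Initialize: lst = [7, 2, 5, 3]
Entering loop: for k, num in enumerate(lst):

After execution: total = 17
17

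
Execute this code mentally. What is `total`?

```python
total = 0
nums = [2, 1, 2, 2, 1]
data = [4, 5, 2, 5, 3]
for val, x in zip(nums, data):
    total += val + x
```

Let's trace through this code step by step.

Initialize: total = 0
Initialize: nums = [2, 1, 2, 2, 1]
Initialize: data = [4, 5, 2, 5, 3]
Entering loop: for val, x in zip(nums, data):

After execution: total = 27
27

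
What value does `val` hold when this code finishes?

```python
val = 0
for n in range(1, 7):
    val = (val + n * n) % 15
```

Let's trace through this code step by step.

Initialize: val = 0
Entering loop: for n in range(1, 7):

After execution: val = 1
1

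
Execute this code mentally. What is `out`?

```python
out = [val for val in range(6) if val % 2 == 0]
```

Let's trace through this code step by step.

Initialize: out = [val for val in range(6) if val % 2 == 0]

After execution: out = [0, 2, 4]
[0, 2, 4]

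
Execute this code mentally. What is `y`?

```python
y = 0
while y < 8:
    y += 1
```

Let's trace through this code step by step.

Initialize: y = 0
Entering loop: while y < 8:

After execution: y = 8
8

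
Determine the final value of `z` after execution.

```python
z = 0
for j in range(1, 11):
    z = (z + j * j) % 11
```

Let's trace through this code step by step.

Initialize: z = 0
Entering loop: for j in range(1, 11):

After execution: z = 0
0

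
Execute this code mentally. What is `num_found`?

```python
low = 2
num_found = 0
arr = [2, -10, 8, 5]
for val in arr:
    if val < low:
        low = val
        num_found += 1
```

Let's trace through this code step by step.

Initialize: low = 2
Initialize: num_found = 0
Initialize: arr = [2, -10, 8, 5]
Entering loop: for val in arr:

After execution: num_found = 1
1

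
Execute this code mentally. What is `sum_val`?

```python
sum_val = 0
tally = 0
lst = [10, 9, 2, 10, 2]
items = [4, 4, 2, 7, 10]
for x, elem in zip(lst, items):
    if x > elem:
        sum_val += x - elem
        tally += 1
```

Let's trace through this code step by step.

Initialize: sum_val = 0
Initialize: tally = 0
Initialize: lst = [10, 9, 2, 10, 2]
Initialize: items = [4, 4, 2, 7, 10]
Entering loop: for x, elem in zip(lst, items):

After execution: sum_val = 14
14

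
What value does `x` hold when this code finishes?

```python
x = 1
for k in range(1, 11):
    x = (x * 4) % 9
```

Let's trace through this code step by step.

Initialize: x = 1
Entering loop: for k in range(1, 11):

After execution: x = 4
4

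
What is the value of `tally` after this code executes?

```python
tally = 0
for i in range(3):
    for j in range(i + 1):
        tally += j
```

Let's trace through this code step by step.

Initialize: tally = 0
Entering loop: for i in range(3):

After execution: tally = 4
4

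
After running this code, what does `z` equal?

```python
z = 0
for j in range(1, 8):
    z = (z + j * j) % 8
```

Let's trace through this code step by step.

Initialize: z = 0
Entering loop: for j in range(1, 8):

After execution: z = 4
4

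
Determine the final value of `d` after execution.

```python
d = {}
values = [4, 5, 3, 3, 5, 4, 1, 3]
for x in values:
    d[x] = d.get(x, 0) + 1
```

Let's trace through this code step by step.

Initialize: d = {}
Initialize: values = [4, 5, 3, 3, 5, 4, 1, 3]
Entering loop: for x in values:

After execution: d = {4: 2, 5: 2, 3: 3, 1: 1}
{4: 2, 5: 2, 3: 3, 1: 1}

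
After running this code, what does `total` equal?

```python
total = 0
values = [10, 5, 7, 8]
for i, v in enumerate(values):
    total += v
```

Let's trace through this code step by step.

Initialize: total = 0
Initialize: values = [10, 5, 7, 8]
Entering loop: for i, v in enumerate(values):

After execution: total = 30
30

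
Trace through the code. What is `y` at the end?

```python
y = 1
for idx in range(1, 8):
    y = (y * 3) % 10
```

Let's trace through this code step by step.

Initialize: y = 1
Entering loop: for idx in range(1, 8):

After execution: y = 7
7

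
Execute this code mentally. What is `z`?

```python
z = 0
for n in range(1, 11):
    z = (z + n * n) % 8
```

Let's trace through this code step by step.

Initialize: z = 0
Entering loop: for n in range(1, 11):

After execution: z = 1
1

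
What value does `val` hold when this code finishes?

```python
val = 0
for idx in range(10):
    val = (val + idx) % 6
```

Let's trace through this code step by step.

Initialize: val = 0
Entering loop: for idx in range(10):

After execution: val = 3
3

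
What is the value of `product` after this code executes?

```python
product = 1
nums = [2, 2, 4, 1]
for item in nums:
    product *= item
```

Let's trace through this code step by step.

Initialize: product = 1
Initialize: nums = [2, 2, 4, 1]
Entering loop: for item in nums:

After execution: product = 16
16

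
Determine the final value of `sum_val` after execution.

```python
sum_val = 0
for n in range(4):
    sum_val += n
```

Let's trace through this code step by step.

Initialize: sum_val = 0
Entering loop: for n in range(4):

After execution: sum_val = 6
6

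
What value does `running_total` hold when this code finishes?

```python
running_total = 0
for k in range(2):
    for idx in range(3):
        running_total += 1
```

Let's trace through this code step by step.

Initialize: running_total = 0
Entering loop: for k in range(2):

After execution: running_total = 6
6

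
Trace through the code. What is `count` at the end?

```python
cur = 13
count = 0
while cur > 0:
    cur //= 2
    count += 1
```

Let's trace through this code step by step.

Initialize: cur = 13
Initialize: count = 0
Entering loop: while cur > 0:

After execution: count = 4
4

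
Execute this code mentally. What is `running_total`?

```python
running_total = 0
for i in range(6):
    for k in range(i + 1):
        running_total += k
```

Let's trace through this code step by step.

Initialize: running_total = 0
Entering loop: for i in range(6):

After execution: running_total = 35
35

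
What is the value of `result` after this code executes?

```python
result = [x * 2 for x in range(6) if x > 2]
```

Let's trace through this code step by step.

Initialize: result = [x * 2 for x in range(6) if x > 2]

After execution: result = [6, 8, 10]
[6, 8, 10]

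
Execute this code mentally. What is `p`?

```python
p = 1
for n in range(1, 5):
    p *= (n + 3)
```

Let's trace through this code step by step.

Initialize: p = 1
Entering loop: for n in range(1, 5):

After execution: p = 840
840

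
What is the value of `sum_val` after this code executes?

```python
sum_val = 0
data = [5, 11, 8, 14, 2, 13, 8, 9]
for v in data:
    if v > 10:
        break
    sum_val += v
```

Let's trace through this code step by step.

Initialize: sum_val = 0
Initialize: data = [5, 11, 8, 14, 2, 13, 8, 9]
Entering loop: for v in data:

After execution: sum_val = 5
5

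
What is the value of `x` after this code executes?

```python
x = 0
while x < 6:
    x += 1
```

Let's trace through this code step by step.

Initialize: x = 0
Entering loop: while x < 6:

After execution: x = 6
6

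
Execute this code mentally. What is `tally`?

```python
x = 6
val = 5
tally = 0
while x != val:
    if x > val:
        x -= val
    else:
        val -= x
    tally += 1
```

Let's trace through this code step by step.

Initialize: x = 6
Initialize: val = 5
Initialize: tally = 0
Entering loop: while x != val:

After execution: tally = 5
5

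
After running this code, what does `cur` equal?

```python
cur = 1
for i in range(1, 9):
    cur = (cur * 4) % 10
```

Let's trace through this code step by step.

Initialize: cur = 1
Entering loop: for i in range(1, 9):

After execution: cur = 6
6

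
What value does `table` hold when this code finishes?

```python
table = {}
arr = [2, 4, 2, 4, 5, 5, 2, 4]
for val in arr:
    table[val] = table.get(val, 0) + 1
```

Let's trace through this code step by step.

Initialize: table = {}
Initialize: arr = [2, 4, 2, 4, 5, 5, 2, 4]
Entering loop: for val in arr:

After execution: table = {2: 3, 4: 3, 5: 2}
{2: 3, 4: 3, 5: 2}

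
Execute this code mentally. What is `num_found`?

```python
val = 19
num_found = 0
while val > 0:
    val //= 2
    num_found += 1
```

Let's trace through this code step by step.

Initialize: val = 19
Initialize: num_found = 0
Entering loop: while val > 0:

After execution: num_found = 5
5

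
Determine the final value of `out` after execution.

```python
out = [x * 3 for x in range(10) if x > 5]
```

Let's trace through this code step by step.

Initialize: out = [x * 3 for x in range(10) if x > 5]

After execution: out = [18, 21, 24, 27]
[18, 21, 24, 27]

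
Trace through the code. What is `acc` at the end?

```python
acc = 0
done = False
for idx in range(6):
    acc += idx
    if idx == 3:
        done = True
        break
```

Let's trace through this code step by step.

Initialize: acc = 0
Initialize: done = False
Entering loop: for idx in range(6):

After execution: acc = 6
6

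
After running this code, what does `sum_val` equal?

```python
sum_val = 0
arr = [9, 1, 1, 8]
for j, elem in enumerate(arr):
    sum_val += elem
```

Let's trace through this code step by step.

Initialize: sum_val = 0
Initialize: arr = [9, 1, 1, 8]
Entering loop: for j, elem in enumerate(arr):

After execution: sum_val = 19
19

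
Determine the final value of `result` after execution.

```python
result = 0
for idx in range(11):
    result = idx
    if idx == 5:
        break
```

Let's trace through this code step by step.

Initialize: result = 0
Entering loop: for idx in range(11):

After execution: result = 5
5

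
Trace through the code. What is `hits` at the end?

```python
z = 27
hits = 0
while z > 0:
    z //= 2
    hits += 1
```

Let's trace through this code step by step.

Initialize: z = 27
Initialize: hits = 0
Entering loop: while z > 0:

After execution: hits = 5
5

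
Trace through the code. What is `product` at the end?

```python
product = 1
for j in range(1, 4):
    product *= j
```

Let's trace through this code step by step.

Initialize: product = 1
Entering loop: for j in range(1, 4):

After execution: product = 6
6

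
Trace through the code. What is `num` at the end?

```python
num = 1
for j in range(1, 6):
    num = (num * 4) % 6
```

Let's trace through this code step by step.

Initialize: num = 1
Entering loop: for j in range(1, 6):

After execution: num = 4
4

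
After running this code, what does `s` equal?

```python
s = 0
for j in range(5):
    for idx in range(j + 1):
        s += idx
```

Let's trace through this code step by step.

Initialize: s = 0
Entering loop: for j in range(5):

After execution: s = 20
20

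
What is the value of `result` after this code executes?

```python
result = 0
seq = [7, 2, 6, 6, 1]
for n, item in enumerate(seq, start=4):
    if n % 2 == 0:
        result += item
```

Let's trace through this code step by step.

Initialize: result = 0
Initialize: seq = [7, 2, 6, 6, 1]
Entering loop: for n, item in enumerate(seq, start=4):

After execution: result = 14
14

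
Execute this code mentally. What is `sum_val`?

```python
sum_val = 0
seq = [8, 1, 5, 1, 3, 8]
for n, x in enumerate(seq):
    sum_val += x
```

Let's trace through this code step by step.

Initialize: sum_val = 0
Initialize: seq = [8, 1, 5, 1, 3, 8]
Entering loop: for n, x in enumerate(seq):

After execution: sum_val = 26
26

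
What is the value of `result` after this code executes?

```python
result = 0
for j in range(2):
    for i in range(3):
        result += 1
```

Let's trace through this code step by step.

Initialize: result = 0
Entering loop: for j in range(2):

After execution: result = 6
6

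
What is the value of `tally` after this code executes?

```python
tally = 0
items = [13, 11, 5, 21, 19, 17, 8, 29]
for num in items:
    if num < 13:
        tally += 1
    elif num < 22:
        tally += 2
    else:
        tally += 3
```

Let's trace through this code step by step.

Initialize: tally = 0
Initialize: items = [13, 11, 5, 21, 19, 17, 8, 29]
Entering loop: for num in items:

After execution: tally = 14
14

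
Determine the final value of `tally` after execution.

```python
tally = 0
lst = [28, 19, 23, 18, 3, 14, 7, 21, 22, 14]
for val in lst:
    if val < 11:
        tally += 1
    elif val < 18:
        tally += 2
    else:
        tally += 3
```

Let's trace through this code step by step.

Initialize: tally = 0
Initialize: lst = [28, 19, 23, 18, 3, 14, 7, 21, 22, 14]
Entering loop: for val in lst:

After execution: tally = 24
24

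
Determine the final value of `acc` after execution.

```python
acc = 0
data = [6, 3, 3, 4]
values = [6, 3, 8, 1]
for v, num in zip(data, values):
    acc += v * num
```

Let's trace through this code step by step.

Initialize: acc = 0
Initialize: data = [6, 3, 3, 4]
Initialize: values = [6, 3, 8, 1]
Entering loop: for v, num in zip(data, values):

After execution: acc = 73
73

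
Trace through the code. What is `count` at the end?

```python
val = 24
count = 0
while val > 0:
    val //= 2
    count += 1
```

Let's trace through this code step by step.

Initialize: val = 24
Initialize: count = 0
Entering loop: while val > 0:

After execution: count = 5
5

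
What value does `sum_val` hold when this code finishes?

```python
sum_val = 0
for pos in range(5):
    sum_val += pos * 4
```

Let's trace through this code step by step.

Initialize: sum_val = 0
Entering loop: for pos in range(5):

After execution: sum_val = 40
40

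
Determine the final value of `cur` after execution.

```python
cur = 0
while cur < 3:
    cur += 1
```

Let's trace through this code step by step.

Initialize: cur = 0
Entering loop: while cur < 3:

After execution: cur = 3
3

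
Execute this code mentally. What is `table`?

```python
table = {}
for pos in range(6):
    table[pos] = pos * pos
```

Let's trace through this code step by step.

Initialize: table = {}
Entering loop: for pos in range(6):

After execution: table = {0: 0, 1: 1, 2: 4, 3: 9, 4: 16, 5: 25}
{0: 0, 1: 1, 2: 4, 3: 9, 4: 16, 5: 25}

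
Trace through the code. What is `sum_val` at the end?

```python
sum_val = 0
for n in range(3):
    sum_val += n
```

Let's trace through this code step by step.

Initialize: sum_val = 0
Entering loop: for n in range(3):

After execution: sum_val = 3
3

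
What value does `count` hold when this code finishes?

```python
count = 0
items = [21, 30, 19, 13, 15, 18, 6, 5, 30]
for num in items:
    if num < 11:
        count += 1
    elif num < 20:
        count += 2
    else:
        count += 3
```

Let's trace through this code step by step.

Initialize: count = 0
Initialize: items = [21, 30, 19, 13, 15, 18, 6, 5, 30]
Entering loop: for num in items:

After execution: count = 19
19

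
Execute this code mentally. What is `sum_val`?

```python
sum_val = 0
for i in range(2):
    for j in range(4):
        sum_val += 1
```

Let's trace through this code step by step.

Initialize: sum_val = 0
Entering loop: for i in range(2):

After execution: sum_val = 8
8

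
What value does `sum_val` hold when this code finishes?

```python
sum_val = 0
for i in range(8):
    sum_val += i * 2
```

Let's trace through this code step by step.

Initialize: sum_val = 0
Entering loop: for i in range(8):

After execution: sum_val = 56
56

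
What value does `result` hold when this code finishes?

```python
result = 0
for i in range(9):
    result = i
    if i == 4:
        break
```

Let's trace through this code step by step.

Initialize: result = 0
Entering loop: for i in range(9):

After execution: result = 4
4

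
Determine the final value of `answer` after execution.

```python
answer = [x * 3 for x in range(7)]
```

Let's trace through this code step by step.

Initialize: answer = [x * 3 for x in range(7)]

After execution: answer = [0, 3, 6, 9, 12, 15, 18]
[0, 3, 6, 9, 12, 15, 18]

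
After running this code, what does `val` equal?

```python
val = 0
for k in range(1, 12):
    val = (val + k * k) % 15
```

Let's trace through this code step by step.

Initialize: val = 0
Entering loop: for k in range(1, 12):

After execution: val = 11
11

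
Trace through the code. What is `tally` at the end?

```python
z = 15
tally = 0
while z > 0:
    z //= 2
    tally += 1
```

Let's trace through this code step by step.

Initialize: z = 15
Initialize: tally = 0
Entering loop: while z > 0:

After execution: tally = 4
4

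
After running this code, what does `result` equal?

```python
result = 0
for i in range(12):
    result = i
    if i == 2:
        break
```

Let's trace through this code step by step.

Initialize: result = 0
Entering loop: for i in range(12):

After execution: result = 2
2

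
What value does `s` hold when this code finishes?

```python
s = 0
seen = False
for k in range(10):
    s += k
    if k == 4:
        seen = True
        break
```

Let's trace through this code step by step.

Initialize: s = 0
Initialize: seen = False
Entering loop: for k in range(10):

After execution: s = 10
10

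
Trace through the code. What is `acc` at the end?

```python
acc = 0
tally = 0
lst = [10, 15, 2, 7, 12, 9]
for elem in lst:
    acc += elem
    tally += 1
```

Let's trace through this code step by step.

Initialize: acc = 0
Initialize: tally = 0
Initialize: lst = [10, 15, 2, 7, 12, 9]
Entering loop: for elem in lst:

After execution: acc = 55
55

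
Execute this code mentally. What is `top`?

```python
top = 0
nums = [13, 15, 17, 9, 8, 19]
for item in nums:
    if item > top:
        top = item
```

Let's trace through this code step by step.

Initialize: top = 0
Initialize: nums = [13, 15, 17, 9, 8, 19]
Entering loop: for item in nums:

After execution: top = 19
19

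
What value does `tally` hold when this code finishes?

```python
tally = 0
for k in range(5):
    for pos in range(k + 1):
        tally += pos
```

Let's trace through this code step by step.

Initialize: tally = 0
Entering loop: for k in range(5):

After execution: tally = 20
20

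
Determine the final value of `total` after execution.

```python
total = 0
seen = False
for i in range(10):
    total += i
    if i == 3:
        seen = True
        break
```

Let's trace through this code step by step.

Initialize: total = 0
Initialize: seen = False
Entering loop: for i in range(10):

After execution: total = 6
6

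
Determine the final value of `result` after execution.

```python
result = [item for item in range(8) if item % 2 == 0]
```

Let's trace through this code step by step.

Initialize: result = [item for item in range(8) if item % 2 == 0]

After execution: result = [0, 2, 4, 6]
[0, 2, 4, 6]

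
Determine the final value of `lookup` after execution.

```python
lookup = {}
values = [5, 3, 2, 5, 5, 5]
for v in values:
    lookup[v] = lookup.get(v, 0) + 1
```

Let's trace through this code step by step.

Initialize: lookup = {}
Initialize: values = [5, 3, 2, 5, 5, 5]
Entering loop: for v in values:

After execution: lookup = {5: 4, 3: 1, 2: 1}
{5: 4, 3: 1, 2: 1}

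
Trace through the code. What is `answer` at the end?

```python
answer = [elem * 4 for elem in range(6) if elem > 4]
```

Let's trace through this code step by step.

Initialize: answer = [elem * 4 for elem in range(6) if elem > 4]

After execution: answer = [20]
[20]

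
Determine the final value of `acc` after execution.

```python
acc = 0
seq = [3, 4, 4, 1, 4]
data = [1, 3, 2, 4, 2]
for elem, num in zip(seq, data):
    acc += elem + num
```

Let's trace through this code step by step.

Initialize: acc = 0
Initialize: seq = [3, 4, 4, 1, 4]
Initialize: data = [1, 3, 2, 4, 2]
Entering loop: for elem, num in zip(seq, data):

After execution: acc = 28
28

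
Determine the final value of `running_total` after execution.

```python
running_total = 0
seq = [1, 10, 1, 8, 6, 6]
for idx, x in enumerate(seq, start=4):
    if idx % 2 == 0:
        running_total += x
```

Let's trace through this code step by step.

Initialize: running_total = 0
Initialize: seq = [1, 10, 1, 8, 6, 6]
Entering loop: for idx, x in enumerate(seq, start=4):

After execution: running_total = 8
8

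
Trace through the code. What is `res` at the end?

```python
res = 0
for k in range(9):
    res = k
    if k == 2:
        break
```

Let's trace through this code step by step.

Initialize: res = 0
Entering loop: for k in range(9):

After execution: res = 2
2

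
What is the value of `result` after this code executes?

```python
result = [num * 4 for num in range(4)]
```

Let's trace through this code step by step.

Initialize: result = [num * 4 for num in range(4)]

After execution: result = [0, 4, 8, 12]
[0, 4, 8, 12]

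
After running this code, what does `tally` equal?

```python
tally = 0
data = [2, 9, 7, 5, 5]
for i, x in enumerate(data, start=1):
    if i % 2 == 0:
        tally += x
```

Let's trace through this code step by step.

Initialize: tally = 0
Initialize: data = [2, 9, 7, 5, 5]
Entering loop: for i, x in enumerate(data, start=1):

After execution: tally = 14
14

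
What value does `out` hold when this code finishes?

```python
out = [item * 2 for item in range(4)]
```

Let's trace through this code step by step.

Initialize: out = [item * 2 for item in range(4)]

After execution: out = [0, 2, 4, 6]
[0, 2, 4, 6]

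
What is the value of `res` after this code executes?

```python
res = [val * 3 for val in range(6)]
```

Let's trace through this code step by step.

Initialize: res = [val * 3 for val in range(6)]

After execution: res = [0, 3, 6, 9, 12, 15]
[0, 3, 6, 9, 12, 15]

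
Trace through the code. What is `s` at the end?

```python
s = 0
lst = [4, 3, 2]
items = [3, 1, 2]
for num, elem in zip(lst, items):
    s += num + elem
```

Let's trace through this code step by step.

Initialize: s = 0
Initialize: lst = [4, 3, 2]
Initialize: items = [3, 1, 2]
Entering loop: for num, elem in zip(lst, items):

After execution: s = 15
15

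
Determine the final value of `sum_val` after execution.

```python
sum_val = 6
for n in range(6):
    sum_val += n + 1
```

Let's trace through this code step by step.

Initialize: sum_val = 6
Entering loop: for n in range(6):

After execution: sum_val = 27
27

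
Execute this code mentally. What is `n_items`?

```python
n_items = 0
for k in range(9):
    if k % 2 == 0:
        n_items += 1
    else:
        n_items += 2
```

Let's trace through this code step by step.

Initialize: n_items = 0
Entering loop: for k in range(9):

After execution: n_items = 13
13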